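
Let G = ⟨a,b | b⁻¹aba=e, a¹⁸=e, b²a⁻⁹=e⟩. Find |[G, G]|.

G' = [G, G] is generated by all commutators. The generator-pair commutators are: [a, b] = a².
The subgroup they normally generate is {e, a², a⁴, a⁶, a⁸, a¹⁰, a¹², a¹⁴, a¹⁶}, of order 9.
Check: |G/G'| = 36/9 = 4 is the order of the abelianisation.

Answer: 9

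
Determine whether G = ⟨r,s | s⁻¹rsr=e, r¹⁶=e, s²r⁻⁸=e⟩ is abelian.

r·s = rs but s·r = r⁷s⁻¹, so r·s ≠ s·r and G is not abelian.

Answer: No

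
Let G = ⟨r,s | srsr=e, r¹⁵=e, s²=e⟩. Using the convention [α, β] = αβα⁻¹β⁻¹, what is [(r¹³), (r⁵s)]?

[(r¹³), (r⁵s)] = (r¹³)·(r⁵s)·(r¹³)⁻¹·(r⁵s)⁻¹.
  (r¹³) · (r⁵s) = r³s
  (r³s) · (r²) = rs
  (rs) · (r⁵s) = r¹¹

Answer: r¹¹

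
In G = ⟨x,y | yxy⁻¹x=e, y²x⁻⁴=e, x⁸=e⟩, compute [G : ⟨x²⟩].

First find ord(x²) by computing successive powers:
  (x²)¹ = x², (x²)² = x⁴, (x²)³ = x⁶, (x²)⁴ = e.
So |⟨x²⟩| = ord(x²) = 4. With |G| = 16, by Lagrange [G : ⟨x²⟩] = 16/4 = 4.

Answer: 4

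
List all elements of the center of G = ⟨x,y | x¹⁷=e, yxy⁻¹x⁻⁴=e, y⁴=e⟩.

An element z ∈ Z(G) iff z commutes with every generator.
For example e is central: e·x = x = x·e; e·y = y = y·e.
Whereas x ∉ Z(G) since x·y = xy ≠ x⁴y = y·x.
Checking each of the 68 elements this way gives Z(G) = {e}, of order 1.

Answer: {e}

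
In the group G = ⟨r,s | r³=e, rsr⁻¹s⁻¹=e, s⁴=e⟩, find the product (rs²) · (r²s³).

Compute (rs²) · (r²s³) by multiplying left to right and reducing via the relations at each step:
  (rs²) · r² = s²
  (s²) · s³ = s

Answer: s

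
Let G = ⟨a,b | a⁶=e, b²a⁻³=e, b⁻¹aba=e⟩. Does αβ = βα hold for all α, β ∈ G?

a·b = ab but b·a = a²b⁻¹, so a·b ≠ b·a and G is not abelian.

Answer: No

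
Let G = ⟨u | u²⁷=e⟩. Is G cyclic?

|G| = 27. The element u has order 27 (its powers give 27 distinct elements), so ⟨u⟩ = G and G is cyclic.

Answer: Yes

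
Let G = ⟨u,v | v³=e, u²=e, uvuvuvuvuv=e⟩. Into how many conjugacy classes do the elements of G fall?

The conjugacy classes (representative and size) are:
  [e] (size 1), [uvuv²uvuv²u] (size 15), [vuvuv²u] (size 20), [uv²uv²u] (size 12), [v²uvuv²] (size 12).
Class equation: 1 + 15 + 20 + 12 + 12 = 60 = |G|. So G has 5 conjugacy classes.

Answer: 5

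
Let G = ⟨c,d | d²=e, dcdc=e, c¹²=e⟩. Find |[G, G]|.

G' = [G, G] is generated by all commutators. The generator-pair commutators are: [c, d] = c².
The subgroup they normally generate is {e, c², c⁴, c⁶, c⁸, c¹⁰}, of order 6.
Check: |G/G'| = 24/6 = 4 is the order of the abelianisation.

Answer: 6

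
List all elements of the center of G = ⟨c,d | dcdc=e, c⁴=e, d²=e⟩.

An element z ∈ Z(G) iff z commutes with every generator.
For example c² is central: (c²)·c = c³ = c·(c²); (c²)·d = c²d = d·(c²).
Whereas c ∉ Z(G) since c·d = cd ≠ c³d = d·c.
Checking each of the 8 elements this way gives Z(G) = {e, c²}, of order 2.

Answer: {e, c²}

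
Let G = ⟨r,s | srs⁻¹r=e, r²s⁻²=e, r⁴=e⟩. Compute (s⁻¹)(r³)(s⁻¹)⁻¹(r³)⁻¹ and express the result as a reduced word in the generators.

[(s⁻¹), (r³)] = (s⁻¹)·(r³)·(s⁻¹)⁻¹·(r³)⁻¹.
  (s⁻¹) · (r³) = rs⁻¹
  (rs⁻¹) · s = r
  r · r = r²

Answer: r²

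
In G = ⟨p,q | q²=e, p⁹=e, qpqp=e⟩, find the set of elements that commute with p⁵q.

⟨p⁵q⟩ ⊆ C_G(p⁵q) since powers of p⁵q commute with p⁵q; so |C_G(p⁵q)| ≥ |⟨p⁵q⟩| = 2.
By orbit–stabilizer, |C_G(p⁵q)| = |G| / |conj. class of p⁵q| = 18 / 9 = 2.
The 2 elements commuting with p⁵q are {e, p⁵q}.

Answer: {e, p⁵q}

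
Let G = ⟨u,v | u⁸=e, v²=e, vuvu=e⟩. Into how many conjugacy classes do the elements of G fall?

The conjugacy classes (representative and size) are:
  [e] (size 1), [u] (size 2), [u⁶] (size 2), [u³] (size 2), [u⁴] (size 1), [v] (size 4), [u⁵v] (size 4).
Class equation: 1 + 2 + 2 + 2 + 1 + 4 + 4 = 16 = |G|. So G has 7 conjugacy classes.

Answer: 7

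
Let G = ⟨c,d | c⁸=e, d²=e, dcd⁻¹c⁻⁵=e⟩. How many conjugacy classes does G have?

The conjugacy classes (representative and size) are:
  [e] (size 1), [c⁵] (size 2), [c²] (size 1), [c⁷] (size 2), [c⁴] (size 1), [c⁶] (size 1), [d] (size 2), [c⁵d] (size 2), [c²d] (size 2), [c³d] (size 2).
Class equation: 1 + 2 + 1 + 2 + 1 + 1 + 2 + 2 + 2 + 2 = 16 = |G|. So G has 10 conjugacy classes.

Answer: 10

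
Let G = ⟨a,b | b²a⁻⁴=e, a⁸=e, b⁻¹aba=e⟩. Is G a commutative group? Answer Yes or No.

a·b = ab but b·a = a³b⁻¹, so a·b ≠ b·a and G is not abelian.

Answer: No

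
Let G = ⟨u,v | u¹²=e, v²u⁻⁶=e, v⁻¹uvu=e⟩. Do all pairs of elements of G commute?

u·v = uv but v·u = u⁵v⁻¹, so u·v ≠ v·u and G is not abelian.

Answer: No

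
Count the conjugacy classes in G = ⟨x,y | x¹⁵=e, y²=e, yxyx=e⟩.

The conjugacy classes (representative and size) are:
  [e] (size 1), [x¹⁴] (size 2), [x²] (size 2), [x³] (size 2), [x⁴] (size 2), [x¹⁰] (size 2), [x⁹] (size 2), [x⁷] (size 2), [x¹³y] (size 15).
Class equation: 1 + 2 + 2 + 2 + 2 + 2 + 2 + 2 + 15 = 30 = |G|. So G has 9 conjugacy classes.

Answer: 9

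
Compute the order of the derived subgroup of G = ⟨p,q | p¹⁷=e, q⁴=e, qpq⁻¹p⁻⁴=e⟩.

G' = [G, G] is generated by all commutators. The generator-pair commutators are: [p, q] = p¹⁴.
The subgroup they normally generate is {e, p, p², p³, p⁴, p⁵, p⁶, p⁷, p⁸, p⁹, p¹⁰, p¹¹, p¹², p¹³, p¹⁴, p¹⁵, p¹⁶}, of order 17.
Check: |G/G'| = 68/17 = 4 is the order of the abelianisation.

Answer: 17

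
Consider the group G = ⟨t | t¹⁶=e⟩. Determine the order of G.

G is generated by a single element, so G is cyclic. The relator gives t¹⁶ = e and no smaller power is forced to be e, so the 16 powers {e, t, t², t³, t⁴, t⁵, t⁶, t⁷, t⁸, t⁹, t¹², t¹³, t¹¹, t¹⁰, t¹⁴, t¹⁵} are distinct. Hence |G| = 16.

Answer: 16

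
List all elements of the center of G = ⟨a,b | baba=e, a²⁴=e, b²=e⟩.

An element z ∈ Z(G) iff z commutes with every generator.
For example a¹² is central: (a¹²)·a = a¹³ = a·(a¹²); (a¹²)·b = a¹²b = b·(a¹²).
Whereas a ∉ Z(G) since a·b = ab ≠ a²³b = b·a.
Checking each of the 48 elements this way gives Z(G) = {e, a¹²}, of order 2.

Answer: {e, a¹²}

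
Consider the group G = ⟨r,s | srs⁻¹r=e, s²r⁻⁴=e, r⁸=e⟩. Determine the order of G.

Enumerate words in the generators, reducing via the relations: the distinct elements are
  {e, r, s, rs, r², r³, r⁴, r⁵, r⁶, r⁷, r²s, r³s, s⁻¹, rs⁻¹, r²s⁻¹, r³s⁻¹}.
No further products give new elements, so |G| = 16.

Answer: 16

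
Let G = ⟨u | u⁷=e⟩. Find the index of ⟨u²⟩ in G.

First find ord(u²) by computing successive powers:
  (u²)¹ = u², (u²)² = u⁴, (u²)³ = u⁶, (u²)⁴ = u, (u²)⁵ = u³, (u²)⁶ = u⁵, (u²)⁷ = e.
So |⟨u²⟩| = ord(u²) = 7. With |G| = 7, by Lagrange [G : ⟨u²⟩] = 7/7 = 1.

Answer: 1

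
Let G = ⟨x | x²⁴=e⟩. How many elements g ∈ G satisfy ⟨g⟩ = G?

G is cyclic of order 24. An element generates G iff its order is 24, and a cyclic group of order 24 has exactly φ(24) = 8 such elements.

Answer: 8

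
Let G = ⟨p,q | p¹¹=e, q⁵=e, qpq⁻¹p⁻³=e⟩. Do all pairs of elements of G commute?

p·q = pq but q·p = p³q, so p·q ≠ q·p and G is not abelian.

Answer: No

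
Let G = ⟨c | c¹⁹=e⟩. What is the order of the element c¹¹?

Compute successive powers until reaching e:
  (c¹¹)¹ = c¹¹, (c¹¹)² = c³, (c¹¹)³ = c¹⁴, (c¹¹)⁴ = c⁶, (c¹¹)⁵ = c¹⁷, (c¹¹)⁶ = c⁹, (c¹¹)⁷ = c, (c¹¹)⁸ = c¹², (c¹¹)⁹ = c⁴, (c¹¹)¹⁰ = c¹⁵, (c¹¹)¹¹ = c⁷, (c¹¹)¹² = c¹⁸, (c¹¹)¹³ = c¹⁰, (c¹¹)¹⁴ = c², (c¹¹)¹⁵ = c¹³, (c¹¹)¹⁶ = c⁵, (c¹¹)¹⁷ = c¹⁶, (c¹¹)¹⁸ = c⁸, (c¹¹)¹⁹ = e.
The smallest positive k with (c¹¹)ᵏ = e is 19.

Answer: 19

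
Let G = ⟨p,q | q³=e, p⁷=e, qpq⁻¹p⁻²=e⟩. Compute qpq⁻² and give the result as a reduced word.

Multiply left to right, reducing at each step:
  q · p = p²q
  (p²q) · q⁻² = p²q²

Answer: p²q²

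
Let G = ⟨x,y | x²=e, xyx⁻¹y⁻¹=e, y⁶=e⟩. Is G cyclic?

|G| = 12, but the maximum element order in G is 6 < 12. No single element generates all of G, so G is not cyclic.

Answer: No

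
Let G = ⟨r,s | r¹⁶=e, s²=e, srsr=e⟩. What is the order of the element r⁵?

Compute successive powers until reaching e:
  (r⁵)¹ = r⁵, (r⁵)² = r¹⁰, (r⁵)³ = r¹⁵, (r⁵)⁴ = r⁴, (r⁵)⁵ = r⁹, (r⁵)⁶ = r¹⁴, (r⁵)⁷ = r³, (r⁵)⁸ = r⁸, (r⁵)⁹ = r¹³, (r⁵)¹⁰ = r², (r⁵)¹¹ = r⁷, (r⁵)¹² = r¹², (r⁵)¹³ = r, (r⁵)¹⁴ = r⁶, (r⁵)¹⁵ = r¹¹, (r⁵)¹⁶ = e.
The smallest positive k with (r⁵)ᵏ = e is 16.

Answer: 16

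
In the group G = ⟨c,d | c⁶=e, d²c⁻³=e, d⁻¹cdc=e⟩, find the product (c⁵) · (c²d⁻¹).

Compute (c⁵) · (c²d⁻¹) by multiplying left to right and reducing via the relations at each step:
  (c⁵) · c² = c
  c · d⁻¹ = cd⁻¹

Answer: cd⁻¹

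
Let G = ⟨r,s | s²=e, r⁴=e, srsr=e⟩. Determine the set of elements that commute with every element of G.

An element z ∈ Z(G) iff z commutes with every generator.
For example r² is central: (r²)·r = r³ = r·(r²); (r²)·s = r²s = s·(r²).
Whereas r ∉ Z(G) since r·s = rs ≠ r³s = s·r.
Checking each of the 8 elements this way gives Z(G) = {e, r²}, of order 2.

Answer: {e, r²}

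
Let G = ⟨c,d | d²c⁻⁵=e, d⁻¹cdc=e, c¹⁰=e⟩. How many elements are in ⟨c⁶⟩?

|⟨c⁶⟩| equals the order of c⁶. Compute successive powers until reaching e:
  (c⁶)¹ = c⁶, (c⁶)² = c², (c⁶)³ = c⁸, (c⁶)⁴ = c⁴, (c⁶)⁵ = e.
The smallest positive k with (c⁶)ᵏ = e is 5, so |⟨c⁶⟩| = 5.

Answer: 5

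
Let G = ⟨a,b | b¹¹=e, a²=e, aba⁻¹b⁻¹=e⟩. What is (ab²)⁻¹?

The order of (ab²) is 22 (smallest k with (ab²)ᵏ = e), so (ab²)⁻¹ = (ab²)²¹ = ab⁹.
Check: (ab²) · (ab⁹) → (ab²) · a = b²;   (b²) · b⁹ = e, giving e as required.

Answer: ab⁹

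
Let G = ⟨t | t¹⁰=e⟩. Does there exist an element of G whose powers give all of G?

|G| = 10. The element t has order 10 (its powers give 10 distinct elements), so ⟨t⟩ = G and G is cyclic.

Answer: Yes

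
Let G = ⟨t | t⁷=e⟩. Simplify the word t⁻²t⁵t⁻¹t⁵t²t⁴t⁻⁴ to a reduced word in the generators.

Multiply left to right, reducing at each step:
  (t⁵) · t⁵ = t³
  (t³) · t⁻¹ = t²
  (t²) · t⁵ = e
  e · t² = t²
  (t²) · t⁴ = t⁶
  (t⁶) · t⁻⁴ = t²

Answer: t²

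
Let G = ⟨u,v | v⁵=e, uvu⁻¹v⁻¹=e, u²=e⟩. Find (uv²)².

Compute successive powers of (uv²), reducing at each step:
  (uv²)²: (uv²) · u = v²;   (v²) · v² = v⁴

Answer: v⁴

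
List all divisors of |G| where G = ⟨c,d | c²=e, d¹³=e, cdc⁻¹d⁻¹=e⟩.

|G| = 26 = 2 · 13. By Lagrange's theorem the order of any subgroup divides 26; the divisors of 26 are 1, 2, 13, 26.

Answer: 1, 2, 13, 26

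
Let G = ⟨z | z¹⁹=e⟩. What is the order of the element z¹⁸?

Compute successive powers until reaching e:
  (z¹⁸)¹ = z¹⁸, (z¹⁸)² = z¹⁷, (z¹⁸)³ = z¹⁶, (z¹⁸)⁴ = z¹⁵, (z¹⁸)⁵ = z¹⁴, (z¹⁸)⁶ = z¹³, (z¹⁸)⁷ = z¹², (z¹⁸)⁸ = z¹¹, (z¹⁸)⁹ = z¹⁰, (z¹⁸)¹⁰ = z⁹, (z¹⁸)¹¹ = z⁸, (z¹⁸)¹² = z⁷, (z¹⁸)¹³ = z⁶, (z¹⁸)¹⁴ = z⁵, (z¹⁸)¹⁵ = z⁴, (z¹⁸)¹⁶ = z³, (z¹⁸)¹⁷ = z², (z¹⁸)¹⁸ = z, (z¹⁸)¹⁹ = e.
The smallest positive k with (z¹⁸)ᵏ = e is 19.

Answer: 19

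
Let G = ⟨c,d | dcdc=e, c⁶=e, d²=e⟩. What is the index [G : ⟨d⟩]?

First find ord(d) by computing successive powers:
  d¹ = d, d² = e.
So |⟨d⟩| = ord(d) = 2. With |G| = 12, by Lagrange [G : ⟨d⟩] = 12/2 = 6.

Answer: 6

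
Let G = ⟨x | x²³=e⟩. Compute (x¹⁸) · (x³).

Compute (x¹⁸) · (x³) by multiplying left to right and reducing via the relations at each step:
  (x¹⁸) · x³ = x²¹

Answer: x²¹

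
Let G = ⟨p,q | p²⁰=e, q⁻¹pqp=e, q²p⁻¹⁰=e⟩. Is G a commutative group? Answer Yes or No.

p·q = pq but q·p = p⁹q⁻¹, so p·q ≠ q·p and G is not abelian.

Answer: No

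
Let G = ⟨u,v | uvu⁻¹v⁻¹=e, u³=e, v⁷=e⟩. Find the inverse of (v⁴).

The order of (v⁴) is 7 (smallest k with (v⁴)ᵏ = e), so (v⁴)⁻¹ = (v⁴)⁶ = v³.
Check: (v⁴) · (v³) → (v⁴) · v³ = e, giving e as required.

Answer: v³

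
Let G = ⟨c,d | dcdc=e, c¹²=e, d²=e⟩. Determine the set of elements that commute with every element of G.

An element z ∈ Z(G) iff z commutes with every generator.
For example c⁶ is central: (c⁶)·c = c⁷ = c·(c⁶); (c⁶)·d = c⁶d = d·(c⁶).
Whereas c ∉ Z(G) since c·d = cd ≠ c¹¹d = d·c.
Checking each of the 24 elements this way gives Z(G) = {e, c⁶}, of order 2.

Answer: {e, c⁶}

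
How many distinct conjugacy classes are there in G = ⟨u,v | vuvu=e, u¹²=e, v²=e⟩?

The conjugacy classes (representative and size) are:
  [e] (size 1), [u¹¹] (size 2), [u²] (size 2), [u⁹] (size 2), [u⁴] (size 2), [u⁵] (size 2), [u⁶] (size 1), [v] (size 6), [uv] (size 6).
Class equation: 1 + 2 + 2 + 2 + 2 + 2 + 1 + 6 + 6 = 24 = |G|. So G has 9 conjugacy classes.

Answer: 9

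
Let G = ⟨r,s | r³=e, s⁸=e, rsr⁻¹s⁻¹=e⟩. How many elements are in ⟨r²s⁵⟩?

|⟨r²s⁵⟩| equals the order of r²s⁵. Compute successive powers until reaching e:
  (r²s⁵)¹ = r²s⁵, (r²s⁵)² = rs², (r²s⁵)³ = s⁷, (r²s⁵)⁴ = r²s⁴, (r²s⁵)⁵ = rs, (r²s⁵)⁶ = s⁶, (r²s⁵)⁷ = r²s³, (r²s⁵)⁸ = r, (r²s⁵)⁹ = s⁵, (r²s⁵)¹⁰ = r²s², (r²s⁵)¹¹ = rs⁷, (r²s⁵)¹² = s⁴, (r²s⁵)¹³ = r²s, (r²s⁵)¹⁴ = rs⁶, (r²s⁵)¹⁵ = s³, (r²s⁵)¹⁶ = r², (r²s⁵)¹⁷ = rs⁵, (r²s⁵)¹⁸ = s², (r²s⁵)¹⁹ = r²s⁷, (r²s⁵)²⁰ = rs⁴, (r²s⁵)²¹ = s, (r²s⁵)²² = r²s⁶, (r²s⁵)²³ = rs³, (r²s⁵)²⁴ = e.
The smallest positive k with (r²s⁵)ᵏ = e is 24, so |⟨r²s⁵⟩| = 24.

Answer: 24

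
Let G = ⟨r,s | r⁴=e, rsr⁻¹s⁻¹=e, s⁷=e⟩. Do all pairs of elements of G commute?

Each pair of generators commutes: r·s = rs = s·r. Since the generators pairwise commute, every element of G commutes with every other, so G is abelian.

Answer: Yes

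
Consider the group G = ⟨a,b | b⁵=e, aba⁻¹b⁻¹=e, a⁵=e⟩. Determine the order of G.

Enumerate words in the generators, reducing via the relations: the distinct elements are
  {a, b, e, ab, a², a³, a⁴, b², b³, b⁴, ab², ab³, ab⁴, a²b, a³b, a⁴b, a²b², a²b³, a²b⁴, a³b², a³b³, a³b⁴, a⁴b², a⁴b³, a⁴b⁴}.
No further products give new elements, so |G| = 25.

Answer: 25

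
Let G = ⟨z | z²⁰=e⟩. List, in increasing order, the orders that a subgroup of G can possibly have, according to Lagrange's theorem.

|G| = 20 = 2² · 5. By Lagrange's theorem the order of any subgroup divides 20; the divisors of 20 are 1, 2, 4, 5, 10, 20.

Answer: 1, 2, 4, 5, 10, 20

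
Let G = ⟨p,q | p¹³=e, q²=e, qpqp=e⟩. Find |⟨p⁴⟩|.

|⟨p⁴⟩| equals the order of p⁴. Compute successive powers until reaching e:
  (p⁴)¹ = p⁴, (p⁴)² = p⁸, (p⁴)³ = p¹², (p⁴)⁴ = p³, (p⁴)⁵ = p⁷, (p⁴)⁶ = p¹¹, (p⁴)⁷ = p², (p⁴)⁸ = p⁶, (p⁴)⁹ = p¹⁰, (p⁴)¹⁰ = p, (p⁴)¹¹ = p⁵, (p⁴)¹² = p⁹, (p⁴)¹³ = e.
The smallest positive k with (p⁴)ᵏ = e is 13, so |⟨p⁴⟩| = 13.

Answer: 13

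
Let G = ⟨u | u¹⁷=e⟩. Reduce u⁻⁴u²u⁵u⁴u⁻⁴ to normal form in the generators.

Multiply left to right, reducing at each step:
  (u¹³) · u² = u¹⁵
  (u¹⁵) · u⁵ = u³
  (u³) · u⁴ = u⁷
  (u⁷) · u⁻⁴ = u³

Answer: u³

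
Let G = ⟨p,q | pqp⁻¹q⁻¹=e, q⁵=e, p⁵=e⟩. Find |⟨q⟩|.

|⟨q⟩| equals the order of q. Compute successive powers until reaching e:
  q¹ = q, q² = q², q³ = q³, q⁴ = q⁴, q⁵ = e.
The smallest positive k with qᵏ = e is 5, so |⟨q⟩| = 5.

Answer: 5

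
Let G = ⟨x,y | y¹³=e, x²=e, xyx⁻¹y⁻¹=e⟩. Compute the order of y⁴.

Compute successive powers until reaching e:
  (y⁴)¹ = y⁴, (y⁴)² = y⁸, (y⁴)³ = y¹², (y⁴)⁴ = y³, (y⁴)⁵ = y⁷, (y⁴)⁶ = y¹¹, (y⁴)⁷ = y², (y⁴)⁸ = y⁶, (y⁴)⁹ = y¹⁰, (y⁴)¹⁰ = y, (y⁴)¹¹ = y⁵, (y⁴)¹² = y⁹, (y⁴)¹³ = e.
The smallest positive k with (y⁴)ᵏ = e is 13.

Answer: 13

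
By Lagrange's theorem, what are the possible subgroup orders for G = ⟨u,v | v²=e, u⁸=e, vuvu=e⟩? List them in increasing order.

|G| = 16 = 2⁴. By Lagrange's theorem the order of any subgroup divides 16; the divisors of 16 are 1, 2, 4, 8, 16.

Answer: 1, 2, 4, 8, 16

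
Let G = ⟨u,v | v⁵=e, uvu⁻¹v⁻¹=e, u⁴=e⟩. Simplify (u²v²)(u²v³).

Compute (u²v²) · (u²v³) by multiplying left to right and reducing via the relations at each step:
  (u²v²) · u² = v²
  (v²) · v³ = e

Answer: e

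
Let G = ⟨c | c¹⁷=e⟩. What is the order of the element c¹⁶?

Compute successive powers until reaching e:
  (c¹⁶)¹ = c¹⁶, (c¹⁶)² = c¹⁵, (c¹⁶)³ = c¹⁴, (c¹⁶)⁴ = c¹³, (c¹⁶)⁵ = c¹², (c¹⁶)⁶ = c¹¹, (c¹⁶)⁷ = c¹⁰, (c¹⁶)⁸ = c⁹, (c¹⁶)⁹ = c⁸, (c¹⁶)¹⁰ = c⁷, (c¹⁶)¹¹ = c⁶, (c¹⁶)¹² = c⁵, (c¹⁶)¹³ = c⁴, (c¹⁶)¹⁴ = c³, (c¹⁶)¹⁵ = c², (c¹⁶)¹⁶ = c, (c¹⁶)¹⁷ = e.
The smallest positive k with (c¹⁶)ᵏ = e is 17.

Answer: 17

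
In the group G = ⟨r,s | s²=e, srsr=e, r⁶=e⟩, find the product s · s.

Compute s · s by multiplying left to right and reducing via the relations at each step:
  s · s = e

Answer: e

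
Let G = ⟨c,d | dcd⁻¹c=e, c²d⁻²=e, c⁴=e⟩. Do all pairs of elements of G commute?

c·d = cd but d·c = cd⁻¹, so c·d ≠ d·c and G is not abelian.

Answer: No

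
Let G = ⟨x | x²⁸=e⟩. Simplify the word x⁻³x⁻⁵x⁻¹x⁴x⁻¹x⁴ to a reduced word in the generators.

Multiply left to right, reducing at each step:
  (x²⁵) · x⁻⁵ = x²⁰
  (x²⁰) · x⁻¹ = x¹⁹
  (x¹⁹) · x⁴ = x²³
  (x²³) · x⁻¹ = x²²
  (x²²) · x⁴ = x²⁶

Answer: x²⁶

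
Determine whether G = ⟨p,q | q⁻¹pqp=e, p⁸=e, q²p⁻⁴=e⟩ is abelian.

p·q = pq but q·p = p³q⁻¹, so p·q ≠ q·p and G is not abelian.

Answer: No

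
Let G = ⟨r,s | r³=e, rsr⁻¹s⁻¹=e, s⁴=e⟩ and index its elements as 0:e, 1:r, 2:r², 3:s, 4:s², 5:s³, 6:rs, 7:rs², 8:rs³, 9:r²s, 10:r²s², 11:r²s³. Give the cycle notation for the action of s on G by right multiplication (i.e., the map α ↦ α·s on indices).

(0 3 4 5)(1 6 7 8)(2 9 10 11)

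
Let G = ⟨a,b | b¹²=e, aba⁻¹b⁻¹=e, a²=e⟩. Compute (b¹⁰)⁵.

Compute successive powers of (b¹⁰), reducing at each step:
  (b¹⁰)²: (b¹⁰) · b¹⁰ = b⁸
  (b¹⁰)³: (b⁸) · b¹⁰ = b⁶
  (b¹⁰)⁴: (b⁶) · b¹⁰ = b⁴
  (b¹⁰)⁵: (b⁴) · b¹⁰ = b²

Answer: b²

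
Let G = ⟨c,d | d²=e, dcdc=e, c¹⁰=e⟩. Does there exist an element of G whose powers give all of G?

Every cyclic group is abelian. But c·d = cd while d·c = c⁹d, so c·d ≠ d·c and G is not abelian. Hence G is not cyclic.

Answer: No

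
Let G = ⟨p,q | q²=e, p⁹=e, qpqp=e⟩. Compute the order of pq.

Compute successive powers until reaching e:
  (pq)¹ = pq, (pq)² = e.
The smallest positive k with (pq)ᵏ = e is 2.

Answer: 2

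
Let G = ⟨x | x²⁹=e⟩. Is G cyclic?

|G| = 29. The element x has order 29 (its powers give 29 distinct elements), so ⟨x⟩ = G and G is cyclic.

Answer: Yes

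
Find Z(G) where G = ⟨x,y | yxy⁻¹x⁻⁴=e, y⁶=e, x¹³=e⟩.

An element z ∈ Z(G) iff z commutes with every generator.
For example e is central: e·x = x = x·e; e·y = y = y·e.
Whereas x ∉ Z(G) since x·y = xy ≠ x⁴y = y·x.
Checking each of the 78 elements this way gives Z(G) = {e}, of order 1.

Answer: {e}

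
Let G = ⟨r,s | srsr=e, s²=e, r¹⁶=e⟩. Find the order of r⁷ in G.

Compute successive powers until reaching e:
  (r⁷)¹ = r⁷, (r⁷)² = r¹⁴, (r⁷)³ = r⁵, (r⁷)⁴ = r¹², (r⁷)⁵ = r³, (r⁷)⁶ = r¹⁰, (r⁷)⁷ = r, (r⁷)⁸ = r⁸, (r⁷)⁹ = r¹⁵, (r⁷)¹⁰ = r⁶, (r⁷)¹¹ = r¹³, (r⁷)¹² = r⁴, (r⁷)¹³ = r¹¹, (r⁷)¹⁴ = r², (r⁷)¹⁵ = r⁹, (r⁷)¹⁶ = e.
The smallest positive k with (r⁷)ᵏ = e is 16.

Answer: 16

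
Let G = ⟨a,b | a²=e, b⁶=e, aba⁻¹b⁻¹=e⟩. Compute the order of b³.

Compute successive powers until reaching e:
  (b³)¹ = b³, (b³)² = e.
The smallest positive k with (b³)ᵏ = e is 2.

Answer: 2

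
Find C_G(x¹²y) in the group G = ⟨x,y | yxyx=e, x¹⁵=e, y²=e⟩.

⟨x¹²y⟩ ⊆ C_G(x¹²y) since powers of x¹²y commute with x¹²y; so |C_G(x¹²y)| ≥ |⟨x¹²y⟩| = 2.
By orbit–stabilizer, |C_G(x¹²y)| = |G| / |conj. class of x¹²y| = 30 / 15 = 2.
The 2 elements commuting with x¹²y are {e, x¹²y}.

Answer: {e, x¹²y}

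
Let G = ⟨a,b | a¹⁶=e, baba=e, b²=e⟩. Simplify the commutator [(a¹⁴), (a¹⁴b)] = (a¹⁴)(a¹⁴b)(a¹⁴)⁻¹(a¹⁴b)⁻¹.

[(a¹⁴), (a¹⁴b)] = (a¹⁴)·(a¹⁴b)·(a¹⁴)⁻¹·(a¹⁴b)⁻¹.
  (a¹⁴) · (a¹⁴b) = a¹²b
  (a¹²b) · (a²) = a¹⁰b
  (a¹⁰b) · (a¹⁴b) = a¹²

Answer: a¹²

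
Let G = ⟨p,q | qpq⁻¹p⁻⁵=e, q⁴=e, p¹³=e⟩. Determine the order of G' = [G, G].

G' = [G, G] is generated by all commutators. The generator-pair commutators are: [p, q] = p⁹.
The subgroup they normally generate is {e, p, p², p³, p⁴, p⁵, p⁶, p⁷, p⁸, p⁹, p¹⁰, p¹¹, p¹²}, of order 13.
Check: |G/G'| = 52/13 = 4 is the order of the abelianisation.

Answer: 13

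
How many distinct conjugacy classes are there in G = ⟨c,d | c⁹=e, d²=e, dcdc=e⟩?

The conjugacy classes (representative and size) are:
  [e] (size 1), [c⁸] (size 2), [c⁷] (size 2), [c⁶] (size 2), [c⁵] (size 2), [c⁴d] (size 9).
Class equation: 1 + 2 + 2 + 2 + 2 + 9 = 18 = |G|. So G has 6 conjugacy classes.

Answer: 6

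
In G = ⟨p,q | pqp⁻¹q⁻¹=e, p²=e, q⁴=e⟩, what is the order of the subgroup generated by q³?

|⟨q³⟩| equals the order of q³. Compute successive powers until reaching e:
  (q³)¹ = q³, (q³)² = q², (q³)³ = q, (q³)⁴ = e.
The smallest positive k with (q³)ᵏ = e is 4, so |⟨q³⟩| = 4.

Answer: 4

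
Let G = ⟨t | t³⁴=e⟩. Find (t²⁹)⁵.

Compute successive powers of (t²⁹), reducing at each step:
  (t²⁹)²: (t²⁹) · t²⁹ = t²⁴
  (t²⁹)³: (t²⁴) · t²⁹ = t¹⁹
  (t²⁹)⁴: (t¹⁹) · t²⁹ = t¹⁴
  (t²⁹)⁵: (t¹⁴) · t²⁹ = t⁹

Answer: t⁹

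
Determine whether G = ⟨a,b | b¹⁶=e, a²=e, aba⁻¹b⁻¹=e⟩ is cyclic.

|G| = 32, but the maximum element order in G is 16 < 32. No single element generates all of G, so G is not cyclic.

Answer: No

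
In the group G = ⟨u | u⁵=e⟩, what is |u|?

Compute successive powers until reaching e:
  u¹ = u, u² = u², u³ = u³, u⁴ = u⁴, u⁵ = e.
The smallest positive k with uᵏ = e is 5.

Answer: 5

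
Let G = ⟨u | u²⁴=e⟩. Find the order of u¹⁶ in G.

Compute successive powers until reaching e:
  (u¹⁶)¹ = u¹⁶, (u¹⁶)² = u⁸, (u¹⁶)³ = e.
The smallest positive k with (u¹⁶)ᵏ = e is 3.

Answer: 3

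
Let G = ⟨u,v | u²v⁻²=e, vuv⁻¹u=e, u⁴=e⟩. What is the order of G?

Enumerate words in the generators, reducing via the relations: the distinct elements are
  {e, u, v, uv, u², u³, v⁻¹, uv⁻¹}.
No further products give new elements, so |G| = 8.

Answer: 8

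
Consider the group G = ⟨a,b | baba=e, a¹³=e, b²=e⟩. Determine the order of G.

Enumerate words in the generators, reducing via the relations: the distinct elements are
  {a, b, e, ab, a², a³, a⁴, a⁵, a⁶, a⁷, a⁸, a⁹, a²b, a³b, a¹², a¹¹, a¹⁰, a⁴b, a⁵b, a⁶b, a⁷b, a⁸b, a⁹b, a¹²b, a¹¹b, a¹⁰b}.
No further products give new elements, so |G| = 26.

Answer: 26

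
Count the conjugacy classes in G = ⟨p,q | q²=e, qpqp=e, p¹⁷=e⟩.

The conjugacy classes (representative and size) are:
  [e] (size 1), [p¹⁶] (size 2), [p²] (size 2), [p³] (size 2), [p¹³] (size 2), [p¹²] (size 2), [p⁶] (size 2), [p¹⁰] (size 2), [p⁹] (size 2), [p⁷q] (size 17).
Class equation: 1 + 2 + 2 + 2 + 2 + 2 + 2 + 2 + 2 + 17 = 34 = |G|. So G has 10 conjugacy classes.

Answer: 10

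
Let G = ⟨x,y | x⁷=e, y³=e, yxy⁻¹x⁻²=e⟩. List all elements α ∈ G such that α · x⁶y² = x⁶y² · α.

⟨x⁶y²⟩ ⊆ C_G(x⁶y²) since powers of x⁶y² commute with x⁶y²; so |C_G(x⁶y²)| ≥ |⟨x⁶y²⟩| = 3.
By orbit–stabilizer, |C_G(x⁶y²)| = |G| / |conj. class of x⁶y²| = 21 / 7 = 3.
The 3 elements commuting with x⁶y² are {e, x²y, x⁶y²}.

Answer: {e, x²y, x⁶y²}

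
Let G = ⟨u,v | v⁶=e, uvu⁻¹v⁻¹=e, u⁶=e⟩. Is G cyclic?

|G| = 36, but the maximum element order in G is 6 < 36. No single element generates all of G, so G is not cyclic.

Answer: No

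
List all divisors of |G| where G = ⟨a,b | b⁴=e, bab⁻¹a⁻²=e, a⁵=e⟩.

|G| = 20 = 2² · 5. By Lagrange's theorem the order of any subgroup divides 20; the divisors of 20 are 1, 2, 4, 5, 10, 20.

Answer: 1, 2, 4, 5, 10, 20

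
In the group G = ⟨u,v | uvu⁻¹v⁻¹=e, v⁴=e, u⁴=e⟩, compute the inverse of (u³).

The order of (u³) is 4 (smallest k with (u³)ᵏ = e), so (u³)⁻¹ = (u³)³ = u.
Check: (u³) · u → (u³) · u = e, giving e as required.

Answer: u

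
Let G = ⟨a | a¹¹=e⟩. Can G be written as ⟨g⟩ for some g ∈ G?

|G| = 11. The element a has order 11 (its powers give 11 distinct elements), so ⟨a⟩ = G and G is cyclic.

Answer: Yes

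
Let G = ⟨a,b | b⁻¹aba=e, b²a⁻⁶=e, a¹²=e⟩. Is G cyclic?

Every cyclic group is abelian. But a·b = ab while b·a = a⁵b⁻¹, so a·b ≠ b·a and G is not abelian. Hence G is not cyclic.

Answer: No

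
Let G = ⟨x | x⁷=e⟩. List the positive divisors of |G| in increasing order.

|G| = 7 = 7. By Lagrange's theorem the order of any subgroup divides 7; the divisors of 7 are 1, 7.

Answer: 1, 7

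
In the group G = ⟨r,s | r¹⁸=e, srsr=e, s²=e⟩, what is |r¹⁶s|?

Compute successive powers until reaching e:
  (r¹⁶s)¹ = r¹⁶s, (r¹⁶s)² = e.
The smallest positive k with (r¹⁶s)ᵏ = e is 2.

Answer: 2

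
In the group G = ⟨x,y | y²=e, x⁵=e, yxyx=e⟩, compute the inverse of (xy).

The order of (xy) is 2 (smallest k with (xy)ᵏ = e), so (xy)⁻¹ = (xy)¹ = xy.
Check: (xy) · (xy) → (xy) · x = y;   y · y = e, giving e as required.

Answer: xy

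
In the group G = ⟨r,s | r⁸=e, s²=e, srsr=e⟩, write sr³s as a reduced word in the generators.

Multiply left to right, reducing at each step:
  s · r³ = r⁵s
  (r⁵s) · s = r⁵

Answer: r⁵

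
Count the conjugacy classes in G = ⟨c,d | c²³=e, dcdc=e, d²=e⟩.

The conjugacy classes (representative and size) are:
  [e] (size 1), [c] (size 2), [c²¹] (size 2), [c²⁰] (size 2), [c⁴] (size 2), [c¹⁸] (size 2), [c⁶] (size 2), [c¹⁶] (size 2), [c⁸] (size 2), [c⁹] (size 2), [c¹⁰] (size 2), [c¹²] (size 2), [c¹⁸d] (size 23).
Class equation: 1 + 2 + 2 + 2 + 2 + 2 + 2 + 2 + 2 + 2 + 2 + 2 + 23 = 46 = |G|. So G has 13 conjugacy classes.

Answer: 13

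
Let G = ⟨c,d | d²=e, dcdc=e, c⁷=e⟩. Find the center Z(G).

An element z ∈ Z(G) iff z commutes with every generator.
For example e is central: e·c = c = c·e; e·d = d = d·e.
Whereas c ∉ Z(G) since c·d = cd ≠ c⁶d = d·c.
Checking each of the 14 elements this way gives Z(G) = {e}, of order 1.

Answer: {e}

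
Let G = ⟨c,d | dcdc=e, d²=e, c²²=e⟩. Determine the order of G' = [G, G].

G' = [G, G] is generated by all commutators. The generator-pair commutators are: [c, d] = c².
The subgroup they normally generate is {e, c², c⁴, c⁶, c⁸, c¹⁰, c¹², c¹⁴, c¹⁶, c¹⁸, c²⁰}, of order 11.
Check: |G/G'| = 44/11 = 4 is the order of the abelianisation.

Answer: 11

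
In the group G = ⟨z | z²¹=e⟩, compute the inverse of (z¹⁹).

The order of (z¹⁹) is 21 (smallest k with (z¹⁹)ᵏ = e), so (z¹⁹)⁻¹ = (z¹⁹)²⁰ = z².
Check: (z¹⁹) · (z²) → (z¹⁹) · z² = e, giving e as required.

Answer: z²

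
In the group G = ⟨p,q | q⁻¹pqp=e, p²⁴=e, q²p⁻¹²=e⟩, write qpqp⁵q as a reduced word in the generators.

Multiply left to right, reducing at each step:
  q · p = p¹¹q⁻¹
  (p¹¹q⁻¹) · q = p¹¹
  (p¹¹) · p⁵ = p¹⁶
  (p¹⁶) · q = p⁴q⁻¹

Answer: p⁴q⁻¹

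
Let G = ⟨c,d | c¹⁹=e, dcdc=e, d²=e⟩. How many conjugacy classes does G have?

The conjugacy classes (representative and size) are:
  [e] (size 1), [c¹⁸] (size 2), [c²] (size 2), [c¹⁶] (size 2), [c⁴] (size 2), [c¹⁴] (size 2), [c¹³] (size 2), [c¹²] (size 2), [c⁸] (size 2), [c⁹] (size 2), [d] (size 19).
Class equation: 1 + 2 + 2 + 2 + 2 + 2 + 2 + 2 + 2 + 2 + 19 = 38 = |G|. So G has 11 conjugacy classes.

Answer: 11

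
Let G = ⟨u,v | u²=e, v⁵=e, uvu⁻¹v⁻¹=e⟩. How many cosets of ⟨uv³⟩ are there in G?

First find ord(uv³) by computing successive powers:
  (uv³)¹ = uv³, (uv³)² = v, (uv³)³ = uv⁴, (uv³)⁴ = v², (uv³)⁵ = u, (uv³)⁶ = v³, (uv³)⁷ = uv, (uv³)⁸ = v⁴, (uv³)⁹ = uv², (uv³)¹⁰ = e.
So |⟨uv³⟩| = ord(uv³) = 10. With |G| = 10, by Lagrange [G : ⟨uv³⟩] = 10/10 = 1.

Answer: 1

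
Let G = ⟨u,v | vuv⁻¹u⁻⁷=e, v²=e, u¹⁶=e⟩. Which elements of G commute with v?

⟨v⟩ ⊆ C_G(v) since powers of v commute with v; so |C_G(v)| ≥ |⟨v⟩| = 2.
By orbit–stabilizer, |C_G(v)| = |G| / |conj. class of v| = 32 / 8 = 4.
The 4 elements commuting with v are {e, u⁸, v, u⁸v}.

Answer: {e, u⁸, v, u⁸v}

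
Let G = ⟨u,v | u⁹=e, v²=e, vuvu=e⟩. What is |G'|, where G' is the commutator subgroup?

G' = [G, G] is generated by all commutators. The generator-pair commutators are: [u, v] = u².
The subgroup they normally generate is {e, u, u², u³, u⁴, u⁵, u⁶, u⁷, u⁸}, of order 9.
Check: |G/G'| = 18/9 = 2 is the order of the abelianisation.

Answer: 9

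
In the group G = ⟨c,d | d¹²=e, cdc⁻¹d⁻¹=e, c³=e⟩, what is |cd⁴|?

Compute successive powers until reaching e:
  (cd⁴)¹ = cd⁴, (cd⁴)² = c²d⁸, (cd⁴)³ = e.
The smallest positive k with (cd⁴)ᵏ = e is 3.

Answer: 3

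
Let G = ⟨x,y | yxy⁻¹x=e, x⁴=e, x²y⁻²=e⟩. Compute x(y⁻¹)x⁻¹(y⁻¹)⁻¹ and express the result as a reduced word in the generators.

[x, (y⁻¹)] = x·(y⁻¹)·x⁻¹·(y⁻¹)⁻¹.
  x · (y⁻¹) = xy⁻¹
  (xy⁻¹) · (x³) = y
  y · y = x²

Answer: x²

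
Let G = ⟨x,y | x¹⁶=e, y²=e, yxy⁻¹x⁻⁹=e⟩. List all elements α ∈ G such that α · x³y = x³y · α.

⟨x³y⟩ ⊆ C_G(x³y) since powers of x³y commute with x³y; so |C_G(x³y)| ≥ |⟨x³y⟩| = 16.
By orbit–stabilizer, |C_G(x³y)| = |G| / |conj. class of x³y| = 32 / 2 = 16.
The 16 elements commuting with x³y are {e, x², x⁴, x⁶, x⁸, x¹⁰, x¹², x¹⁴, x⁹y, xy, x¹¹y, x³y, x¹³y, x⁵y, x¹⁵y, x⁷y}.

Answer: {e, x², x⁴, x⁶, x⁸, x¹⁰, x¹², x¹⁴, x⁹y, xy, x¹¹y, x³y, x¹³y, x⁵y, x¹⁵y, x⁷y}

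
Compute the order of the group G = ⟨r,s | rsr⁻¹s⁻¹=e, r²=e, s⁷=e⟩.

Enumerate words in the generators, reducing via the relations: the distinct elements are
  {e, r, s, rs, s², s³, s⁴, s⁵, s⁶, rs², rs³, rs⁴, rs⁵, rs⁶}.
No further products give new elements, so |G| = 14.

Answer: 14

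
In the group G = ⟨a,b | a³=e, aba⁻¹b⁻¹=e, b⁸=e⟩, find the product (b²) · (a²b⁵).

Compute (b²) · (a²b⁵) by multiplying left to right and reducing via the relations at each step:
  (b²) · a² = a²b²
  (a²b²) · b⁵ = a²b⁷

Answer: a²b⁷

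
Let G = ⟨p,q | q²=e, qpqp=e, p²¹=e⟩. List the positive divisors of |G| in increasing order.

|G| = 42 = 2 · 3 · 7. By Lagrange's theorem the order of any subgroup divides 42; the divisors of 42 are 1, 2, 3, 6, 7, 14, 21, 42.

Answer: 1, 2, 3, 6, 7, 14, 21, 42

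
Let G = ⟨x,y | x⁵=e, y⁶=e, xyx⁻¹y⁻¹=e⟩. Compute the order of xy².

Compute successive powers until reaching e:
  (xy²)¹ = xy², (xy²)² = x²y⁴, (xy²)³ = x³, (xy²)⁴ = x⁴y², (xy²)⁵ = y⁴, (xy²)⁶ = x, (xy²)⁷ = x²y², (xy²)⁸ = x³y⁴, (xy²)⁹ = x⁴, (xy²)¹⁰ = y², (xy²)¹¹ = xy⁴, (xy²)¹² = x², (xy²)¹³ = x³y², (xy²)¹⁴ = x⁴y⁴, (xy²)¹⁵ = e.
The smallest positive k with (xy²)ᵏ = e is 15.

Answer: 15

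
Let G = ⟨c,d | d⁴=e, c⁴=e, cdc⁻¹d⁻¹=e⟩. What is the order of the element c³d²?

Compute successive powers until reaching e:
  (c³d²)¹ = c³d², (c³d²)² = c², (c³d²)³ = cd², (c³d²)⁴ = e.
The smallest positive k with (c³d²)ᵏ = e is 4.

Answer: 4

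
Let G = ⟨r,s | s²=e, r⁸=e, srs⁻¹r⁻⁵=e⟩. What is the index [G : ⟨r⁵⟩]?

First find ord(r⁵) by computing successive powers:
  (r⁵)¹ = r⁵, (r⁵)² = r², (r⁵)³ = r⁷, (r⁵)⁴ = r⁴, (r⁵)⁵ = r, (r⁵)⁶ = r⁶, (r⁵)⁷ = r³, (r⁵)⁸ = e.
So |⟨r⁵⟩| = ord(r⁵) = 8. With |G| = 16, by Lagrange [G : ⟨r⁵⟩] = 16/8 = 2.

Answer: 2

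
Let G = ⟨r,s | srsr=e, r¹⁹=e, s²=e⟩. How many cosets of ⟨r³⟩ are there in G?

First find ord(r³) by computing successive powers:
  (r³)¹ = r³, (r³)² = r⁶, (r³)³ = r⁹, (r³)⁴ = r¹², (r³)⁵ = r¹⁵, (r³)⁶ = r¹⁸, (r³)⁷ = r², (r³)⁸ = r⁵, (r³)⁹ = r⁸, (r³)¹⁰ = r¹¹, (r³)¹¹ = r¹⁴, (r³)¹² = r¹⁷, (r³)¹³ = r, (r³)¹⁴ = r⁴, (r³)¹⁵ = r⁷, (r³)¹⁶ = r¹⁰, (r³)¹⁷ = r¹³, (r³)¹⁸ = r¹⁶, (r³)¹⁹ = e.
So |⟨r³⟩| = ord(r³) = 19. With |G| = 38, by Lagrange [G : ⟨r³⟩] = 38/19 = 2.

Answer: 2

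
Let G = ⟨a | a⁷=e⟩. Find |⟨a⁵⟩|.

|⟨a⁵⟩| equals the order of a⁵. Compute successive powers until reaching e:
  (a⁵)¹ = a⁵, (a⁵)² = a³, (a⁵)³ = a, (a⁵)⁴ = a⁶, (a⁵)⁵ = a⁴, (a⁵)⁶ = a², (a⁵)⁷ = e.
The smallest positive k with (a⁵)ᵏ = e is 7, so |⟨a⁵⟩| = 7.

Answer: 7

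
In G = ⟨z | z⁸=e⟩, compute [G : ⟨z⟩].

First find ord(z) by computing successive powers:
  z¹ = z, z² = z², z³ = z³, z⁴ = z⁴, z⁵ = z⁵, z⁶ = z⁶, z⁷ = z⁷, z⁸ = e.
So |⟨z⟩| = ord(z) = 8. With |G| = 8, by Lagrange [G : ⟨z⟩] = 8/8 = 1.

Answer: 1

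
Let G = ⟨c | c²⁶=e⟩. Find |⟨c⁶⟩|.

|⟨c⁶⟩| equals the order of c⁶. Compute successive powers until reaching e:
  (c⁶)¹ = c⁶, (c⁶)² = c¹², (c⁶)³ = c¹⁸, (c⁶)⁴ = c²⁴, (c⁶)⁵ = c⁴, (c⁶)⁶ = c¹⁰, (c⁶)⁷ = c¹⁶, (c⁶)⁸ = c²², (c⁶)⁹ = c², (c⁶)¹⁰ = c⁸, (c⁶)¹¹ = c¹⁴, (c⁶)¹² = c²⁰, (c⁶)¹³ = e.
The smallest positive k with (c⁶)ᵏ = e is 13, so |⟨c⁶⟩| = 13.

Answer: 13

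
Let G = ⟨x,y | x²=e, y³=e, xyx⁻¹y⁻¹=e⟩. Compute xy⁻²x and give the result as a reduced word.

Multiply left to right, reducing at each step:
  x · y⁻² = xy
  (xy) · x = y

Answer: y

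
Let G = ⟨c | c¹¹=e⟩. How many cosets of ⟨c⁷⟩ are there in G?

First find ord(c⁷) by computing successive powers:
  (c⁷)¹ = c⁷, (c⁷)² = c³, (c⁷)³ = c¹⁰, (c⁷)⁴ = c⁶, (c⁷)⁵ = c², (c⁷)⁶ = c⁹, (c⁷)⁷ = c⁵, (c⁷)⁸ = c, (c⁷)⁹ = c⁸, (c⁷)¹⁰ = c⁴, (c⁷)¹¹ = e.
So |⟨c⁷⟩| = ord(c⁷) = 11. With |G| = 11, by Lagrange [G : ⟨c⁷⟩] = 11/11 = 1.

Answer: 1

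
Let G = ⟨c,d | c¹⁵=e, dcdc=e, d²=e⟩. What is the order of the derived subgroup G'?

G' = [G, G] is generated by all commutators. The generator-pair commutators are: [c, d] = c².
The subgroup they normally generate is {e, c, c², c³, c⁴, c⁵, c⁶, c⁷, c⁸, c⁹, c¹⁰, c¹¹, c¹², c¹³, c¹⁴}, of order 15.
Check: |G/G'| = 30/15 = 2 is the order of the abelianisation.

Answer: 15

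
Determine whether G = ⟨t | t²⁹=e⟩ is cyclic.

|G| = 29. The element t has order 29 (its powers give 29 distinct elements), so ⟨t⟩ = G and G is cyclic.

Answer: Yes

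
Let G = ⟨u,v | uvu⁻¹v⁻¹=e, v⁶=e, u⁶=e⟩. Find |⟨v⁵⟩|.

|⟨v⁵⟩| equals the order of v⁵. Compute successive powers until reaching e:
  (v⁵)¹ = v⁵, (v⁵)² = v⁴, (v⁵)³ = v³, (v⁵)⁴ = v², (v⁵)⁵ = v, (v⁵)⁶ = e.
The smallest positive k with (v⁵)ᵏ = e is 6, so |⟨v⁵⟩| = 6.

Answer: 6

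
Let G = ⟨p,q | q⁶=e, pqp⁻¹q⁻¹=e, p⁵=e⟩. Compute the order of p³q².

Compute successive powers until reaching e:
  (p³q²)¹ = p³q², (p³q²)² = pq⁴, (p³q²)³ = p⁴, (p³q²)⁴ = p²q², (p³q²)⁵ = q⁴, (p³q²)⁶ = p³, (p³q²)⁷ = pq², (p³q²)⁸ = p⁴q⁴, (p³q²)⁹ = p², (p³q²)¹⁰ = q², (p³q²)¹¹ = p³q⁴, (p³q²)¹² = p, (p³q²)¹³ = p⁴q², (p³q²)¹⁴ = p²q⁴, (p³q²)¹⁵ = e.
The smallest positive k with (p³q²)ᵏ = e is 15.

Answer: 15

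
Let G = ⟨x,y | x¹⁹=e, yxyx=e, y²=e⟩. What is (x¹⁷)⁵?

Compute successive powers of (x¹⁷), reducing at each step:
  (x¹⁷)²: (x¹⁷) · x¹⁷ = x¹⁵
  (x¹⁷)³: (x¹⁵) · x¹⁷ = x¹³
  (x¹⁷)⁴: (x¹³) · x¹⁷ = x¹¹
  (x¹⁷)⁵: (x¹¹) · x¹⁷ = x⁹

Answer: x⁹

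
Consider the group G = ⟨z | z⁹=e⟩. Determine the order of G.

G is generated by a single element, so G is cyclic. The relator gives z⁹ = e and no smaller power is forced to be e, so the 9 powers {e, z, z², z³, z⁴, z⁵, z⁶, z⁷, z⁸} are distinct. Hence |G| = 9.

Answer: 9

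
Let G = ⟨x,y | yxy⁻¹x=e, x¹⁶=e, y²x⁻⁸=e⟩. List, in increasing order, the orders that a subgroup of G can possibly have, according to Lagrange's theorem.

|G| = 32 = 2⁵. By Lagrange's theorem the order of any subgroup divides 32; the divisors of 32 are 1, 2, 4, 8, 16, 32.

Answer: 1, 2, 4, 8, 16, 32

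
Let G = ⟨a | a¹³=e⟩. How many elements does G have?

G is generated by a single element, so G is cyclic. The relator gives a¹³ = e and no smaller power is forced to be e, so the 13 powers {a, e, a², a³, a⁴, a⁵, a⁶, a⁷, a⁸, a⁹, a¹², a¹¹, a¹⁰} are distinct. Hence |G| = 13.

Answer: 13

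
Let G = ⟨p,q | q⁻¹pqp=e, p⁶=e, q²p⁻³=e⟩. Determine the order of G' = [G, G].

G' = [G, G] is generated by all commutators. The generator-pair commutators are: [p, q] = p².
The subgroup they normally generate is {e, p², p⁴}, of order 3.
Check: |G/G'| = 12/3 = 4 is the order of the abelianisation.

Answer: 3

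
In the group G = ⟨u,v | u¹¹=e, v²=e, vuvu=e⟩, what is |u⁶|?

Compute successive powers until reaching e:
  (u⁶)¹ = u⁶, (u⁶)² = u, (u⁶)³ = u⁷, (u⁶)⁴ = u², (u⁶)⁵ = u⁸, (u⁶)⁶ = u³, (u⁶)⁷ = u⁹, (u⁶)⁸ = u⁴, (u⁶)⁹ = u¹⁰, (u⁶)¹⁰ = u⁵, (u⁶)¹¹ = e.
The smallest positive k with (u⁶)ᵏ = e is 11.

Answer: 11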